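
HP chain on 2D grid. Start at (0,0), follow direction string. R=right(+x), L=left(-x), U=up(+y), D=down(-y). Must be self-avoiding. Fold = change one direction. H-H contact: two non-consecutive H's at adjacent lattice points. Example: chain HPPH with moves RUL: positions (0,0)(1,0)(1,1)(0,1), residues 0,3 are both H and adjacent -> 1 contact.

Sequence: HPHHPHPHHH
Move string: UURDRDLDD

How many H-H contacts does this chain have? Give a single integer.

Positions: [(0, 0), (0, 1), (0, 2), (1, 2), (1, 1), (2, 1), (2, 0), (1, 0), (1, -1), (1, -2)]
H-H contact: residue 0 @(0,0) - residue 7 @(1, 0)

Answer: 1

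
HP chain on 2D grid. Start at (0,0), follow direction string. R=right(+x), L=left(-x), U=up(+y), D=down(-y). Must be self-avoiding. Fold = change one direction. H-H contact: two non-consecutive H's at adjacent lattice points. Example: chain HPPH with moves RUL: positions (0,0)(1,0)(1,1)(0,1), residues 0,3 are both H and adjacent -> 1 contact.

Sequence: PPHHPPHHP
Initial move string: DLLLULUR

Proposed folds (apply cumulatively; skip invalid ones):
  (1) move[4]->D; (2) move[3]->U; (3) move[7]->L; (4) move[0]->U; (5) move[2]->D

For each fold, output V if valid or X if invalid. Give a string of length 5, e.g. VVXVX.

Initial: DLLLULUR -> [(0, 0), (0, -1), (-1, -1), (-2, -1), (-3, -1), (-3, 0), (-4, 0), (-4, 1), (-3, 1)]
Fold 1: move[4]->D => DLLLDLUR INVALID (collision), skipped
Fold 2: move[3]->U => DLLUULUR VALID
Fold 3: move[7]->L => DLLUULUL VALID
Fold 4: move[0]->U => ULLUULUL VALID
Fold 5: move[2]->D => ULDUULUL INVALID (collision), skipped

Answer: XVVVX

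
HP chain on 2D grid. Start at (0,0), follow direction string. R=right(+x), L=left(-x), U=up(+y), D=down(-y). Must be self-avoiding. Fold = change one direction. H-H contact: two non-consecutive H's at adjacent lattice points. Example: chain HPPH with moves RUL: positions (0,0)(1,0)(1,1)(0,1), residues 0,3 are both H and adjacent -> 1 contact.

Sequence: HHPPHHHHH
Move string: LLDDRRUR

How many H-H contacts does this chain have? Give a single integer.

Positions: [(0, 0), (-1, 0), (-2, 0), (-2, -1), (-2, -2), (-1, -2), (0, -2), (0, -1), (1, -1)]
H-H contact: residue 0 @(0,0) - residue 7 @(0, -1)

Answer: 1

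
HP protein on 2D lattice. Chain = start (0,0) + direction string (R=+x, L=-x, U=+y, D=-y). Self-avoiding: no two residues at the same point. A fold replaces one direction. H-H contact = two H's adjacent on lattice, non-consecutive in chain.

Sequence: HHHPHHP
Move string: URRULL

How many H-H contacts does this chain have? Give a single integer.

Answer: 1

Derivation:
Positions: [(0, 0), (0, 1), (1, 1), (2, 1), (2, 2), (1, 2), (0, 2)]
H-H contact: residue 2 @(1,1) - residue 5 @(1, 2)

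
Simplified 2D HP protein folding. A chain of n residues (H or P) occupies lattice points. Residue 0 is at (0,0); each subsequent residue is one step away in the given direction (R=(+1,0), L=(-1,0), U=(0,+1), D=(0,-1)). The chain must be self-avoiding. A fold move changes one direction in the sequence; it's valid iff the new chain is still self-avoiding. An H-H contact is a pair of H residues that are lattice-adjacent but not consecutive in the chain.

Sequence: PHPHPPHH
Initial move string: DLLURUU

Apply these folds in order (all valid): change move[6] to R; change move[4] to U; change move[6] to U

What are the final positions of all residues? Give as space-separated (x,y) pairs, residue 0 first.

Answer: (0,0) (0,-1) (-1,-1) (-2,-1) (-2,0) (-2,1) (-2,2) (-2,3)

Derivation:
Initial moves: DLLURUU
Fold: move[6]->R => DLLURUR (positions: [(0, 0), (0, -1), (-1, -1), (-2, -1), (-2, 0), (-1, 0), (-1, 1), (0, 1)])
Fold: move[4]->U => DLLUUUR (positions: [(0, 0), (0, -1), (-1, -1), (-2, -1), (-2, 0), (-2, 1), (-2, 2), (-1, 2)])
Fold: move[6]->U => DLLUUUU (positions: [(0, 0), (0, -1), (-1, -1), (-2, -1), (-2, 0), (-2, 1), (-2, 2), (-2, 3)])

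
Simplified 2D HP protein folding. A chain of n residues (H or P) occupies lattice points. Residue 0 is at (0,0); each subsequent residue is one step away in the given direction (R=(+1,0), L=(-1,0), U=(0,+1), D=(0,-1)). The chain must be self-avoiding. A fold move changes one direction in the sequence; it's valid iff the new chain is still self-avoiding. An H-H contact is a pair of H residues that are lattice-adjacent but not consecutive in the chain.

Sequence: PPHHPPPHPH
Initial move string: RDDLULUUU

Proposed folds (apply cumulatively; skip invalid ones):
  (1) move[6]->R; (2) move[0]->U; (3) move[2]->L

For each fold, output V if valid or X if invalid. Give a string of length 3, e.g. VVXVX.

Initial: RDDLULUUU -> [(0, 0), (1, 0), (1, -1), (1, -2), (0, -2), (0, -1), (-1, -1), (-1, 0), (-1, 1), (-1, 2)]
Fold 1: move[6]->R => RDDLULRUU INVALID (collision), skipped
Fold 2: move[0]->U => UDDLULUUU INVALID (collision), skipped
Fold 3: move[2]->L => RDLLULUUU VALID

Answer: XXV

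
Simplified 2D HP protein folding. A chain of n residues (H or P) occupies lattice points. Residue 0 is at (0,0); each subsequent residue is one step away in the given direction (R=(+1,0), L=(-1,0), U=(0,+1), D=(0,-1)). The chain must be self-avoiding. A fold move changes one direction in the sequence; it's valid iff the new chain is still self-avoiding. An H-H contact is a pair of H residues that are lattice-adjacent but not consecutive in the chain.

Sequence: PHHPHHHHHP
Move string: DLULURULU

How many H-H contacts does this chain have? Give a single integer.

Positions: [(0, 0), (0, -1), (-1, -1), (-1, 0), (-2, 0), (-2, 1), (-1, 1), (-1, 2), (-2, 2), (-2, 3)]
H-H contact: residue 5 @(-2,1) - residue 8 @(-2, 2)

Answer: 1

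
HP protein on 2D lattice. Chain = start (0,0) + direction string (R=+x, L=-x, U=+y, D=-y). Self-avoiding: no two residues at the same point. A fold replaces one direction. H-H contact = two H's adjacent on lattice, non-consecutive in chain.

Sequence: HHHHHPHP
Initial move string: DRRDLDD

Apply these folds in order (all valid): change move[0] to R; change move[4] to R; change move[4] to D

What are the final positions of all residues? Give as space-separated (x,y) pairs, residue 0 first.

Initial moves: DRRDLDD
Fold: move[0]->R => RRRDLDD (positions: [(0, 0), (1, 0), (2, 0), (3, 0), (3, -1), (2, -1), (2, -2), (2, -3)])
Fold: move[4]->R => RRRDRDD (positions: [(0, 0), (1, 0), (2, 0), (3, 0), (3, -1), (4, -1), (4, -2), (4, -3)])
Fold: move[4]->D => RRRDDDD (positions: [(0, 0), (1, 0), (2, 0), (3, 0), (3, -1), (3, -2), (3, -3), (3, -4)])

Answer: (0,0) (1,0) (2,0) (3,0) (3,-1) (3,-2) (3,-3) (3,-4)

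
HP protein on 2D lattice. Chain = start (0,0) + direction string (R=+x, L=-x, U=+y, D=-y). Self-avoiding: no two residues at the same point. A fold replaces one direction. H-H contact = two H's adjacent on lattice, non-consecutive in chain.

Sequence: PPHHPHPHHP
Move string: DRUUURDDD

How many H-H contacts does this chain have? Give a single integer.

Positions: [(0, 0), (0, -1), (1, -1), (1, 0), (1, 1), (1, 2), (2, 2), (2, 1), (2, 0), (2, -1)]
H-H contact: residue 3 @(1,0) - residue 8 @(2, 0)

Answer: 1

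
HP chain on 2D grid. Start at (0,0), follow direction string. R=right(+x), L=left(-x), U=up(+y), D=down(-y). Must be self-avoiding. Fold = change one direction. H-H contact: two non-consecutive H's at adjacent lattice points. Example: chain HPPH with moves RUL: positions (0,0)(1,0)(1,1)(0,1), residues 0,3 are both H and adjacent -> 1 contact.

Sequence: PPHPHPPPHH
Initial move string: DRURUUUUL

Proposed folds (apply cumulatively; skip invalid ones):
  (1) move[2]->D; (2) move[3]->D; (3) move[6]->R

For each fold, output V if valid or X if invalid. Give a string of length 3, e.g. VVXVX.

Answer: VXV

Derivation:
Initial: DRURUUUUL -> [(0, 0), (0, -1), (1, -1), (1, 0), (2, 0), (2, 1), (2, 2), (2, 3), (2, 4), (1, 4)]
Fold 1: move[2]->D => DRDRUUUUL VALID
Fold 2: move[3]->D => DRDDUUUUL INVALID (collision), skipped
Fold 3: move[6]->R => DRDRUURUL VALID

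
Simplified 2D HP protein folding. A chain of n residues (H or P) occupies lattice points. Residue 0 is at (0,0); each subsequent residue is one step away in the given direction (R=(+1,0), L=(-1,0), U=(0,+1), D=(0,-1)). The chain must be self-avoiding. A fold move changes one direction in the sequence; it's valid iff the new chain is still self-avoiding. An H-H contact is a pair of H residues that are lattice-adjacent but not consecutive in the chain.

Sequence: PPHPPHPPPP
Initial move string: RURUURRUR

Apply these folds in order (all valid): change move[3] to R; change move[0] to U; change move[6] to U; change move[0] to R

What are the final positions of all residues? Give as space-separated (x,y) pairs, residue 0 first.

Answer: (0,0) (1,0) (1,1) (2,1) (3,1) (3,2) (4,2) (4,3) (4,4) (5,4)

Derivation:
Initial moves: RURUURRUR
Fold: move[3]->R => RURRURRUR (positions: [(0, 0), (1, 0), (1, 1), (2, 1), (3, 1), (3, 2), (4, 2), (5, 2), (5, 3), (6, 3)])
Fold: move[0]->U => UURRURRUR (positions: [(0, 0), (0, 1), (0, 2), (1, 2), (2, 2), (2, 3), (3, 3), (4, 3), (4, 4), (5, 4)])
Fold: move[6]->U => UURRURUUR (positions: [(0, 0), (0, 1), (0, 2), (1, 2), (2, 2), (2, 3), (3, 3), (3, 4), (3, 5), (4, 5)])
Fold: move[0]->R => RURRURUUR (positions: [(0, 0), (1, 0), (1, 1), (2, 1), (3, 1), (3, 2), (4, 2), (4, 3), (4, 4), (5, 4)])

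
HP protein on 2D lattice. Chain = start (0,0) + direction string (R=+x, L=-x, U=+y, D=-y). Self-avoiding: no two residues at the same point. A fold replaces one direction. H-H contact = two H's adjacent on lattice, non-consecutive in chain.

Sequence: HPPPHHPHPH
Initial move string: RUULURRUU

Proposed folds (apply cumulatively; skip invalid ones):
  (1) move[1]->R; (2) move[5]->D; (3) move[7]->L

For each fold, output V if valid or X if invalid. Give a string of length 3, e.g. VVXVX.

Answer: VXX

Derivation:
Initial: RUULURRUU -> [(0, 0), (1, 0), (1, 1), (1, 2), (0, 2), (0, 3), (1, 3), (2, 3), (2, 4), (2, 5)]
Fold 1: move[1]->R => RRULURRUU VALID
Fold 2: move[5]->D => RRULUDRUU INVALID (collision), skipped
Fold 3: move[7]->L => RRULURRLU INVALID (collision), skipped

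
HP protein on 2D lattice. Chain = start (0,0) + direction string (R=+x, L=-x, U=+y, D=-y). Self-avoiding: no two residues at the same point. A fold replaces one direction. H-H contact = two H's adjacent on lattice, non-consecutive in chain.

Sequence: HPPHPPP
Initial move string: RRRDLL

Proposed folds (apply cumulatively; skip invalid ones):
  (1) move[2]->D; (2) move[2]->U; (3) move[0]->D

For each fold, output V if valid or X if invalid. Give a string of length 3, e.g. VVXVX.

Initial: RRRDLL -> [(0, 0), (1, 0), (2, 0), (3, 0), (3, -1), (2, -1), (1, -1)]
Fold 1: move[2]->D => RRDDLL VALID
Fold 2: move[2]->U => RRUDLL INVALID (collision), skipped
Fold 3: move[0]->D => DRDDLL VALID

Answer: VXV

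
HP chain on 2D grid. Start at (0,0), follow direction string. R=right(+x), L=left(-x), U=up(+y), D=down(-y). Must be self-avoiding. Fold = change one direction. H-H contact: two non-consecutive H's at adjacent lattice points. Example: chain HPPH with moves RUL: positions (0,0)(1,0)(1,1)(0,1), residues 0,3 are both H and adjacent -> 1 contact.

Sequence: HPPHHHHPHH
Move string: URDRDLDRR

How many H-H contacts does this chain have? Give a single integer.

Answer: 3

Derivation:
Positions: [(0, 0), (0, 1), (1, 1), (1, 0), (2, 0), (2, -1), (1, -1), (1, -2), (2, -2), (3, -2)]
H-H contact: residue 0 @(0,0) - residue 3 @(1, 0)
H-H contact: residue 3 @(1,0) - residue 6 @(1, -1)
H-H contact: residue 5 @(2,-1) - residue 8 @(2, -2)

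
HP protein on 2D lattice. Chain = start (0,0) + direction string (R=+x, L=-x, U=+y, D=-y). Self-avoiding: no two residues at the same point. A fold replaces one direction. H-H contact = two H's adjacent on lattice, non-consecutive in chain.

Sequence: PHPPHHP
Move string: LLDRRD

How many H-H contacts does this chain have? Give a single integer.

Answer: 1

Derivation:
Positions: [(0, 0), (-1, 0), (-2, 0), (-2, -1), (-1, -1), (0, -1), (0, -2)]
H-H contact: residue 1 @(-1,0) - residue 4 @(-1, -1)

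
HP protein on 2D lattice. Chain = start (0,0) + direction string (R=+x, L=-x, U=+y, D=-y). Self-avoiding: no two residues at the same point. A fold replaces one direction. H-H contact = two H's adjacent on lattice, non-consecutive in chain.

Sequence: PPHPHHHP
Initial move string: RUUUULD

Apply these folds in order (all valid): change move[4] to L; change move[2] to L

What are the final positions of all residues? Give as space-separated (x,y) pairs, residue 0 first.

Answer: (0,0) (1,0) (1,1) (0,1) (0,2) (-1,2) (-2,2) (-2,1)

Derivation:
Initial moves: RUUUULD
Fold: move[4]->L => RUUULLD (positions: [(0, 0), (1, 0), (1, 1), (1, 2), (1, 3), (0, 3), (-1, 3), (-1, 2)])
Fold: move[2]->L => RULULLD (positions: [(0, 0), (1, 0), (1, 1), (0, 1), (0, 2), (-1, 2), (-2, 2), (-2, 1)])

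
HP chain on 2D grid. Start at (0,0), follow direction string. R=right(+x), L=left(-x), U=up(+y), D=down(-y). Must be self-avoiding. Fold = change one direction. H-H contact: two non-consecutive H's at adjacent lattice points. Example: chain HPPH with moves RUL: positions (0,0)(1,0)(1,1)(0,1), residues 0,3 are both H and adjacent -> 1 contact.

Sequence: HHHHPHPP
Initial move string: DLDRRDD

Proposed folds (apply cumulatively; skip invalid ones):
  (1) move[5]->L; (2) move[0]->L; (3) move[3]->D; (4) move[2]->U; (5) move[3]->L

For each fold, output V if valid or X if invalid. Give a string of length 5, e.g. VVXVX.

Initial: DLDRRDD -> [(0, 0), (0, -1), (-1, -1), (-1, -2), (0, -2), (1, -2), (1, -3), (1, -4)]
Fold 1: move[5]->L => DLDRRLD INVALID (collision), skipped
Fold 2: move[0]->L => LLDRRDD VALID
Fold 3: move[3]->D => LLDDRDD VALID
Fold 4: move[2]->U => LLUDRDD INVALID (collision), skipped
Fold 5: move[3]->L => LLDLRDD INVALID (collision), skipped

Answer: XVVXX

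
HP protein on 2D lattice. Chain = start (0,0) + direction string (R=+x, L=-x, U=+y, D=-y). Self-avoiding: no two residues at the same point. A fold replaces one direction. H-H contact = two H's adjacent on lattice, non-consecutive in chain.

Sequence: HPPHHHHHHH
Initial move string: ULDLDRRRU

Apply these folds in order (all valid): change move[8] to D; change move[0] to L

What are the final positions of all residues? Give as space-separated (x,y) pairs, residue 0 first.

Answer: (0,0) (-1,0) (-2,0) (-2,-1) (-3,-1) (-3,-2) (-2,-2) (-1,-2) (0,-2) (0,-3)

Derivation:
Initial moves: ULDLDRRRU
Fold: move[8]->D => ULDLDRRRD (positions: [(0, 0), (0, 1), (-1, 1), (-1, 0), (-2, 0), (-2, -1), (-1, -1), (0, -1), (1, -1), (1, -2)])
Fold: move[0]->L => LLDLDRRRD (positions: [(0, 0), (-1, 0), (-2, 0), (-2, -1), (-3, -1), (-3, -2), (-2, -2), (-1, -2), (0, -2), (0, -3)])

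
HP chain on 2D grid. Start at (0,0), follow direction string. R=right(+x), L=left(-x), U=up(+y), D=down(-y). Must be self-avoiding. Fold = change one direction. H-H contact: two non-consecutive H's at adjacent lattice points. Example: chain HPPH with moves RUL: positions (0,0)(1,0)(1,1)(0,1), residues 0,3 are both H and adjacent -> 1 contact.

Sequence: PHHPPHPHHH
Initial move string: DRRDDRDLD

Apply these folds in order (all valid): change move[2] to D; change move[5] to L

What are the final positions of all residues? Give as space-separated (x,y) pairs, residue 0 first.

Answer: (0,0) (0,-1) (1,-1) (1,-2) (1,-3) (1,-4) (0,-4) (0,-5) (-1,-5) (-1,-6)

Derivation:
Initial moves: DRRDDRDLD
Fold: move[2]->D => DRDDDRDLD (positions: [(0, 0), (0, -1), (1, -1), (1, -2), (1, -3), (1, -4), (2, -4), (2, -5), (1, -5), (1, -6)])
Fold: move[5]->L => DRDDDLDLD (positions: [(0, 0), (0, -1), (1, -1), (1, -2), (1, -3), (1, -4), (0, -4), (0, -5), (-1, -5), (-1, -6)])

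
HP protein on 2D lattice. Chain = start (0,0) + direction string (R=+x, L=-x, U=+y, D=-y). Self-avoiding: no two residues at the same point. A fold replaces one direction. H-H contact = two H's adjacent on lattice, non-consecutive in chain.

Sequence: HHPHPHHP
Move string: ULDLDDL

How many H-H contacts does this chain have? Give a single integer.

Answer: 1

Derivation:
Positions: [(0, 0), (0, 1), (-1, 1), (-1, 0), (-2, 0), (-2, -1), (-2, -2), (-3, -2)]
H-H contact: residue 0 @(0,0) - residue 3 @(-1, 0)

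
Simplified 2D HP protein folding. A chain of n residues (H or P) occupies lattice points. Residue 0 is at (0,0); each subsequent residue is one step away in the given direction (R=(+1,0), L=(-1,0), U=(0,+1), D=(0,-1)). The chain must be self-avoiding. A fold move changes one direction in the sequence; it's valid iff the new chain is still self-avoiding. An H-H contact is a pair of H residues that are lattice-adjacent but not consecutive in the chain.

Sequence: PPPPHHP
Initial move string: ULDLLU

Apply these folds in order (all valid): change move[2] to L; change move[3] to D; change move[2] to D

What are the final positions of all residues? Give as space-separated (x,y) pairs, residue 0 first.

Initial moves: ULDLLU
Fold: move[2]->L => ULLLLU (positions: [(0, 0), (0, 1), (-1, 1), (-2, 1), (-3, 1), (-4, 1), (-4, 2)])
Fold: move[3]->D => ULLDLU (positions: [(0, 0), (0, 1), (-1, 1), (-2, 1), (-2, 0), (-3, 0), (-3, 1)])
Fold: move[2]->D => ULDDLU (positions: [(0, 0), (0, 1), (-1, 1), (-1, 0), (-1, -1), (-2, -1), (-2, 0)])

Answer: (0,0) (0,1) (-1,1) (-1,0) (-1,-1) (-2,-1) (-2,0)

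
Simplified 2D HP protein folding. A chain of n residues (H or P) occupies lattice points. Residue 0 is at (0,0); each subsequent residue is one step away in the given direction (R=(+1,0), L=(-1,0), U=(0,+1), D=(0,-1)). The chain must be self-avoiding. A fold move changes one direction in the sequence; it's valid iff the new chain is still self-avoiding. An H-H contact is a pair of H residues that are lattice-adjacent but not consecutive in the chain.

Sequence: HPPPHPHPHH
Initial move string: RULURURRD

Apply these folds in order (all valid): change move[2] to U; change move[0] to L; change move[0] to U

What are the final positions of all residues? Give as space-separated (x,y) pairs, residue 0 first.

Answer: (0,0) (0,1) (0,2) (0,3) (0,4) (1,4) (1,5) (2,5) (3,5) (3,4)

Derivation:
Initial moves: RULURURRD
Fold: move[2]->U => RUUURURRD (positions: [(0, 0), (1, 0), (1, 1), (1, 2), (1, 3), (2, 3), (2, 4), (3, 4), (4, 4), (4, 3)])
Fold: move[0]->L => LUUURURRD (positions: [(0, 0), (-1, 0), (-1, 1), (-1, 2), (-1, 3), (0, 3), (0, 4), (1, 4), (2, 4), (2, 3)])
Fold: move[0]->U => UUUURURRD (positions: [(0, 0), (0, 1), (0, 2), (0, 3), (0, 4), (1, 4), (1, 5), (2, 5), (3, 5), (3, 4)])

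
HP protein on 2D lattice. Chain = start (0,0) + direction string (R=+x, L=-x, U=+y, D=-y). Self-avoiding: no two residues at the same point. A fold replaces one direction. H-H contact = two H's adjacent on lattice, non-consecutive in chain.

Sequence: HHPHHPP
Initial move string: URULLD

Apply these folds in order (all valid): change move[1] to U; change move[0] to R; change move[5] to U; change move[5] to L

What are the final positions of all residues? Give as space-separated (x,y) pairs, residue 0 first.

Initial moves: URULLD
Fold: move[1]->U => UUULLD (positions: [(0, 0), (0, 1), (0, 2), (0, 3), (-1, 3), (-2, 3), (-2, 2)])
Fold: move[0]->R => RUULLD (positions: [(0, 0), (1, 0), (1, 1), (1, 2), (0, 2), (-1, 2), (-1, 1)])
Fold: move[5]->U => RUULLU (positions: [(0, 0), (1, 0), (1, 1), (1, 2), (0, 2), (-1, 2), (-1, 3)])
Fold: move[5]->L => RUULLL (positions: [(0, 0), (1, 0), (1, 1), (1, 2), (0, 2), (-1, 2), (-2, 2)])

Answer: (0,0) (1,0) (1,1) (1,2) (0,2) (-1,2) (-2,2)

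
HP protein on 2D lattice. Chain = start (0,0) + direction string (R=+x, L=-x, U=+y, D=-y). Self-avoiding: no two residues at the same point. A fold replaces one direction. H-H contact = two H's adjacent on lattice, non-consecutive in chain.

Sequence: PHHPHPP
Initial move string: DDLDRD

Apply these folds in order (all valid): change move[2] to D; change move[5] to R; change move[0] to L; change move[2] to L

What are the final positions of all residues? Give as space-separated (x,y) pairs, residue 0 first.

Answer: (0,0) (-1,0) (-1,-1) (-2,-1) (-2,-2) (-1,-2) (0,-2)

Derivation:
Initial moves: DDLDRD
Fold: move[2]->D => DDDDRD (positions: [(0, 0), (0, -1), (0, -2), (0, -3), (0, -4), (1, -4), (1, -5)])
Fold: move[5]->R => DDDDRR (positions: [(0, 0), (0, -1), (0, -2), (0, -3), (0, -4), (1, -4), (2, -4)])
Fold: move[0]->L => LDDDRR (positions: [(0, 0), (-1, 0), (-1, -1), (-1, -2), (-1, -3), (0, -3), (1, -3)])
Fold: move[2]->L => LDLDRR (positions: [(0, 0), (-1, 0), (-1, -1), (-2, -1), (-2, -2), (-1, -2), (0, -2)])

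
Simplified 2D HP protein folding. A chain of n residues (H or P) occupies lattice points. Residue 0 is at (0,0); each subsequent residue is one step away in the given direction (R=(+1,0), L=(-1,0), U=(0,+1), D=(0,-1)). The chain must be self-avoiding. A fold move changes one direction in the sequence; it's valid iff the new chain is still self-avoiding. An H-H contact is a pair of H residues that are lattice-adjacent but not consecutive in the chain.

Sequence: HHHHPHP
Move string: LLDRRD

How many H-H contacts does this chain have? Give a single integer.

Positions: [(0, 0), (-1, 0), (-2, 0), (-2, -1), (-1, -1), (0, -1), (0, -2)]
H-H contact: residue 0 @(0,0) - residue 5 @(0, -1)

Answer: 1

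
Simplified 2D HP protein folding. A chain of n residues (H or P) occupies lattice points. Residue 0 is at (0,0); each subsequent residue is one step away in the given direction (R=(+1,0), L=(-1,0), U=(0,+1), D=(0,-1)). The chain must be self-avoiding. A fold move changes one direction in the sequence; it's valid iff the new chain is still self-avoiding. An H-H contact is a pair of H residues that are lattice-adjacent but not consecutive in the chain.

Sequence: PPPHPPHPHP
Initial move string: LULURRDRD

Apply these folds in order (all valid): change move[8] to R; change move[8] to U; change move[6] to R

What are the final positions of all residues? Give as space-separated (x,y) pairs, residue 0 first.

Answer: (0,0) (-1,0) (-1,1) (-2,1) (-2,2) (-1,2) (0,2) (1,2) (2,2) (2,3)

Derivation:
Initial moves: LULURRDRD
Fold: move[8]->R => LULURRDRR (positions: [(0, 0), (-1, 0), (-1, 1), (-2, 1), (-2, 2), (-1, 2), (0, 2), (0, 1), (1, 1), (2, 1)])
Fold: move[8]->U => LULURRDRU (positions: [(0, 0), (-1, 0), (-1, 1), (-2, 1), (-2, 2), (-1, 2), (0, 2), (0, 1), (1, 1), (1, 2)])
Fold: move[6]->R => LULURRRRU (positions: [(0, 0), (-1, 0), (-1, 1), (-2, 1), (-2, 2), (-1, 2), (0, 2), (1, 2), (2, 2), (2, 3)])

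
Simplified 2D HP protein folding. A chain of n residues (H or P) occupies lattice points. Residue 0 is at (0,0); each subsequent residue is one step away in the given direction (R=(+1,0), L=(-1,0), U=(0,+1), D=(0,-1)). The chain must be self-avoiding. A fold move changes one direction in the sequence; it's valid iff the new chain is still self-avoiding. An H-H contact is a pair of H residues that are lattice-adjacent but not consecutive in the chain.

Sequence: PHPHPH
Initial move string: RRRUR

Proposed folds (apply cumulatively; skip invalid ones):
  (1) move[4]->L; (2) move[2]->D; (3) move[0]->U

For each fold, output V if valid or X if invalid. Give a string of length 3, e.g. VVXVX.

Initial: RRRUR -> [(0, 0), (1, 0), (2, 0), (3, 0), (3, 1), (4, 1)]
Fold 1: move[4]->L => RRRUL VALID
Fold 2: move[2]->D => RRDUL INVALID (collision), skipped
Fold 3: move[0]->U => URRUL VALID

Answer: VXV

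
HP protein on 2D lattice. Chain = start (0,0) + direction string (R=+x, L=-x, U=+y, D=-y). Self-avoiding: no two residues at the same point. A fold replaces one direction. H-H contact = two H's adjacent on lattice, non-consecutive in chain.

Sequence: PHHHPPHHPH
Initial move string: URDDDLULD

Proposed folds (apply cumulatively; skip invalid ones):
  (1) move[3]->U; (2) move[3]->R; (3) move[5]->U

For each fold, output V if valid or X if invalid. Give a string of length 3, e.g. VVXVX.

Initial: URDDDLULD -> [(0, 0), (0, 1), (1, 1), (1, 0), (1, -1), (1, -2), (0, -2), (0, -1), (-1, -1), (-1, -2)]
Fold 1: move[3]->U => URDUDLULD INVALID (collision), skipped
Fold 2: move[3]->R => URDRDLULD INVALID (collision), skipped
Fold 3: move[5]->U => URDDDUULD INVALID (collision), skipped

Answer: XXX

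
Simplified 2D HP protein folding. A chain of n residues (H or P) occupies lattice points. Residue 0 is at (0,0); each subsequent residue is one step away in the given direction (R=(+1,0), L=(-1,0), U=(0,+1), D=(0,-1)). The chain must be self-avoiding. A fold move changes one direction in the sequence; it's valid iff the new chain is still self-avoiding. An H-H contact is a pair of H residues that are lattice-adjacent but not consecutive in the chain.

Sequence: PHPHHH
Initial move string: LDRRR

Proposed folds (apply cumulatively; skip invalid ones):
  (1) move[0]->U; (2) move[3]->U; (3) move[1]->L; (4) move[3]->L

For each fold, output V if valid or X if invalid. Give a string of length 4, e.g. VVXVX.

Answer: XXXX

Derivation:
Initial: LDRRR -> [(0, 0), (-1, 0), (-1, -1), (0, -1), (1, -1), (2, -1)]
Fold 1: move[0]->U => UDRRR INVALID (collision), skipped
Fold 2: move[3]->U => LDRUR INVALID (collision), skipped
Fold 3: move[1]->L => LLRRR INVALID (collision), skipped
Fold 4: move[3]->L => LDRLR INVALID (collision), skipped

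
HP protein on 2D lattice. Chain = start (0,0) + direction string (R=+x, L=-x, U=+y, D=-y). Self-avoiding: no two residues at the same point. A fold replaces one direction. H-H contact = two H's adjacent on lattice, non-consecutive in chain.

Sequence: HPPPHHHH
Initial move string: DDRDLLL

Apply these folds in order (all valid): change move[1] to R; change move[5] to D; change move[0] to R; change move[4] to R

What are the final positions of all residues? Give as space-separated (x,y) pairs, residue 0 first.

Answer: (0,0) (1,0) (2,0) (3,0) (3,-1) (4,-1) (4,-2) (3,-2)

Derivation:
Initial moves: DDRDLLL
Fold: move[1]->R => DRRDLLL (positions: [(0, 0), (0, -1), (1, -1), (2, -1), (2, -2), (1, -2), (0, -2), (-1, -2)])
Fold: move[5]->D => DRRDLDL (positions: [(0, 0), (0, -1), (1, -1), (2, -1), (2, -2), (1, -2), (1, -3), (0, -3)])
Fold: move[0]->R => RRRDLDL (positions: [(0, 0), (1, 0), (2, 0), (3, 0), (3, -1), (2, -1), (2, -2), (1, -2)])
Fold: move[4]->R => RRRDRDL (positions: [(0, 0), (1, 0), (2, 0), (3, 0), (3, -1), (4, -1), (4, -2), (3, -2)])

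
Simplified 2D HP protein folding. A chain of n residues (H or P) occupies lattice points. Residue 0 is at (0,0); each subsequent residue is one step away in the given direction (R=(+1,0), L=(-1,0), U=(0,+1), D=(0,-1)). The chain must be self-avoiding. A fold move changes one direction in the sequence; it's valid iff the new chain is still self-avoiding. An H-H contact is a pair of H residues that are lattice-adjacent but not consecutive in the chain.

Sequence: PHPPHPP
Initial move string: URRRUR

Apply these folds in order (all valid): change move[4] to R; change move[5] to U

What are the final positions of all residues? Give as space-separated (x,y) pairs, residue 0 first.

Answer: (0,0) (0,1) (1,1) (2,1) (3,1) (4,1) (4,2)

Derivation:
Initial moves: URRRUR
Fold: move[4]->R => URRRRR (positions: [(0, 0), (0, 1), (1, 1), (2, 1), (3, 1), (4, 1), (5, 1)])
Fold: move[5]->U => URRRRU (positions: [(0, 0), (0, 1), (1, 1), (2, 1), (3, 1), (4, 1), (4, 2)])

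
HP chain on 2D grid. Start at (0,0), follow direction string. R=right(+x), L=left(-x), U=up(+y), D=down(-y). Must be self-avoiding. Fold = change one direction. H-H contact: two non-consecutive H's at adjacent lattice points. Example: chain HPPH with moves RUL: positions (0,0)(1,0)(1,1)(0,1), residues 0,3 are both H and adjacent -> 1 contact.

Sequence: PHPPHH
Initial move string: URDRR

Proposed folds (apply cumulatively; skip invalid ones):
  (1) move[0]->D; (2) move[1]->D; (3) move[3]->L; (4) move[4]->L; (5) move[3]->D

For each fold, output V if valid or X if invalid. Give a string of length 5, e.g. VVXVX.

Answer: VVXXV

Derivation:
Initial: URDRR -> [(0, 0), (0, 1), (1, 1), (1, 0), (2, 0), (3, 0)]
Fold 1: move[0]->D => DRDRR VALID
Fold 2: move[1]->D => DDDRR VALID
Fold 3: move[3]->L => DDDLR INVALID (collision), skipped
Fold 4: move[4]->L => DDDRL INVALID (collision), skipped
Fold 5: move[3]->D => DDDDR VALID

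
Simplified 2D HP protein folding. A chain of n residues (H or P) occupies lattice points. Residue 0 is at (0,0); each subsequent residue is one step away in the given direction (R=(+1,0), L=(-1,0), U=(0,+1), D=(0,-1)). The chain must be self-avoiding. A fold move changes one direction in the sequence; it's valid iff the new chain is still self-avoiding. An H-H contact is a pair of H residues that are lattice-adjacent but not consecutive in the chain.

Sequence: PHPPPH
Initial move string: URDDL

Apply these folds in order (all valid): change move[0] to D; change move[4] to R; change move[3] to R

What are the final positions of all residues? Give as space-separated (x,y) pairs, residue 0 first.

Initial moves: URDDL
Fold: move[0]->D => DRDDL (positions: [(0, 0), (0, -1), (1, -1), (1, -2), (1, -3), (0, -3)])
Fold: move[4]->R => DRDDR (positions: [(0, 0), (0, -1), (1, -1), (1, -2), (1, -3), (2, -3)])
Fold: move[3]->R => DRDRR (positions: [(0, 0), (0, -1), (1, -1), (1, -2), (2, -2), (3, -2)])

Answer: (0,0) (0,-1) (1,-1) (1,-2) (2,-2) (3,-2)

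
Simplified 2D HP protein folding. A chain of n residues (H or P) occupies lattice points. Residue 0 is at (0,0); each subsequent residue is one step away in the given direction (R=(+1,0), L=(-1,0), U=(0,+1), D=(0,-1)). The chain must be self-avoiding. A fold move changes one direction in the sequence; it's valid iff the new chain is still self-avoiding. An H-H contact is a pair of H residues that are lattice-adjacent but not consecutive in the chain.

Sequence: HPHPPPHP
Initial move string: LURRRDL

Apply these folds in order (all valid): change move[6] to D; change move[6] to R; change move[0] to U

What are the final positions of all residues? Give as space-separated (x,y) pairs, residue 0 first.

Answer: (0,0) (0,1) (0,2) (1,2) (2,2) (3,2) (3,1) (4,1)

Derivation:
Initial moves: LURRRDL
Fold: move[6]->D => LURRRDD (positions: [(0, 0), (-1, 0), (-1, 1), (0, 1), (1, 1), (2, 1), (2, 0), (2, -1)])
Fold: move[6]->R => LURRRDR (positions: [(0, 0), (-1, 0), (-1, 1), (0, 1), (1, 1), (2, 1), (2, 0), (3, 0)])
Fold: move[0]->U => UURRRDR (positions: [(0, 0), (0, 1), (0, 2), (1, 2), (2, 2), (3, 2), (3, 1), (4, 1)])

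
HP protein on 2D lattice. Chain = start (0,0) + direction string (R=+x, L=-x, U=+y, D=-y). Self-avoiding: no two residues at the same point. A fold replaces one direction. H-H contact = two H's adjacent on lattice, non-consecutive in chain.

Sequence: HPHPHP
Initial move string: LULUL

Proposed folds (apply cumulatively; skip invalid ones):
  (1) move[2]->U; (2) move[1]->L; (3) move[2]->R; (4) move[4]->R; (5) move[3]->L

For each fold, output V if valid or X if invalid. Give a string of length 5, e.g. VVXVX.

Initial: LULUL -> [(0, 0), (-1, 0), (-1, 1), (-2, 1), (-2, 2), (-3, 2)]
Fold 1: move[2]->U => LUUUL VALID
Fold 2: move[1]->L => LLUUL VALID
Fold 3: move[2]->R => LLRUL INVALID (collision), skipped
Fold 4: move[4]->R => LLUUR VALID
Fold 5: move[3]->L => LLULR INVALID (collision), skipped

Answer: VVXVX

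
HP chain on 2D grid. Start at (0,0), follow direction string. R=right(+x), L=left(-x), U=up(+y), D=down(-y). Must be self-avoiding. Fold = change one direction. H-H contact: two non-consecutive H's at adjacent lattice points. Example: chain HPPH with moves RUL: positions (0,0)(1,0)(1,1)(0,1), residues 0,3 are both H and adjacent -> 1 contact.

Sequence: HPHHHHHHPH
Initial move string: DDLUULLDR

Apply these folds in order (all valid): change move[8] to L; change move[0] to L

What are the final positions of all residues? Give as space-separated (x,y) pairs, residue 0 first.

Initial moves: DDLUULLDR
Fold: move[8]->L => DDLUULLDL (positions: [(0, 0), (0, -1), (0, -2), (-1, -2), (-1, -1), (-1, 0), (-2, 0), (-3, 0), (-3, -1), (-4, -1)])
Fold: move[0]->L => LDLUULLDL (positions: [(0, 0), (-1, 0), (-1, -1), (-2, -1), (-2, 0), (-2, 1), (-3, 1), (-4, 1), (-4, 0), (-5, 0)])

Answer: (0,0) (-1,0) (-1,-1) (-2,-1) (-2,0) (-2,1) (-3,1) (-4,1) (-4,0) (-5,0)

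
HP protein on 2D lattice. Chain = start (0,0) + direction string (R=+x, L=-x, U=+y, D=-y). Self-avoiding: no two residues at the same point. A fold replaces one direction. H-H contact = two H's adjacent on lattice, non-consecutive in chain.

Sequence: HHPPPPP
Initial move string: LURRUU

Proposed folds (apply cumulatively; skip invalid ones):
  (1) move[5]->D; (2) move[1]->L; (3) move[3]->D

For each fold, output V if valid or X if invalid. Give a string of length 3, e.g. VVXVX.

Answer: XXX

Derivation:
Initial: LURRUU -> [(0, 0), (-1, 0), (-1, 1), (0, 1), (1, 1), (1, 2), (1, 3)]
Fold 1: move[5]->D => LURRUD INVALID (collision), skipped
Fold 2: move[1]->L => LLRRUU INVALID (collision), skipped
Fold 3: move[3]->D => LURDUU INVALID (collision), skipped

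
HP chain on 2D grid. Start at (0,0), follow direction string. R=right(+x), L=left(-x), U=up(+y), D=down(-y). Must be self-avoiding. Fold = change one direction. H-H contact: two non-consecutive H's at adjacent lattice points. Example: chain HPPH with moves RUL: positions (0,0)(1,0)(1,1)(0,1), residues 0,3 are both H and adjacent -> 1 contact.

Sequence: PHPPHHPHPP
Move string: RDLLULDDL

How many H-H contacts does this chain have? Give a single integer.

Positions: [(0, 0), (1, 0), (1, -1), (0, -1), (-1, -1), (-1, 0), (-2, 0), (-2, -1), (-2, -2), (-3, -2)]
H-H contact: residue 4 @(-1,-1) - residue 7 @(-2, -1)

Answer: 1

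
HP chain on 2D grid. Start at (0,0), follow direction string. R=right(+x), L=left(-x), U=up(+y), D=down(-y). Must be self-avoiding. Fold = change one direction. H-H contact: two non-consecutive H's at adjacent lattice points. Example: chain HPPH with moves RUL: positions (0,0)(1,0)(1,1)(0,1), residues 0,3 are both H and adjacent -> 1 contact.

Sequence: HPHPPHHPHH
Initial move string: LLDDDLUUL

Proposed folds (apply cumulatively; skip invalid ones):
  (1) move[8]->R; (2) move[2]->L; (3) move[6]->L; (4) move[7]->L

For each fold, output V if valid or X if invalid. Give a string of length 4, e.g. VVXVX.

Initial: LLDDDLUUL -> [(0, 0), (-1, 0), (-2, 0), (-2, -1), (-2, -2), (-2, -3), (-3, -3), (-3, -2), (-3, -1), (-4, -1)]
Fold 1: move[8]->R => LLDDDLUUR INVALID (collision), skipped
Fold 2: move[2]->L => LLLDDLUUL VALID
Fold 3: move[6]->L => LLLDDLLUL VALID
Fold 4: move[7]->L => LLLDDLLLL VALID

Answer: XVVV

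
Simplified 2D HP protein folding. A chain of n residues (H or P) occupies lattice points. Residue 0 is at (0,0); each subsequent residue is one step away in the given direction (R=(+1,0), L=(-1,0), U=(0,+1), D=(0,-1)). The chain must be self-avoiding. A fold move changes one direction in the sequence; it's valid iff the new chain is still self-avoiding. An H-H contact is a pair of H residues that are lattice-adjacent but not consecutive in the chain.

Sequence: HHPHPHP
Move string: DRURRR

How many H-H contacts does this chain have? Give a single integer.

Answer: 1

Derivation:
Positions: [(0, 0), (0, -1), (1, -1), (1, 0), (2, 0), (3, 0), (4, 0)]
H-H contact: residue 0 @(0,0) - residue 3 @(1, 0)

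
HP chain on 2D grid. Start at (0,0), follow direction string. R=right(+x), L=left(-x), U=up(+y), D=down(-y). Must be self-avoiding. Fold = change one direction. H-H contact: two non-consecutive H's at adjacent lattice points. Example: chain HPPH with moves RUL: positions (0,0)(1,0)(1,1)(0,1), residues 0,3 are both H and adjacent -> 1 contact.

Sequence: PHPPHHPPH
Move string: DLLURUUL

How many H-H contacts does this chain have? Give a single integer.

Answer: 0

Derivation:
Positions: [(0, 0), (0, -1), (-1, -1), (-2, -1), (-2, 0), (-1, 0), (-1, 1), (-1, 2), (-2, 2)]
No H-H contacts found.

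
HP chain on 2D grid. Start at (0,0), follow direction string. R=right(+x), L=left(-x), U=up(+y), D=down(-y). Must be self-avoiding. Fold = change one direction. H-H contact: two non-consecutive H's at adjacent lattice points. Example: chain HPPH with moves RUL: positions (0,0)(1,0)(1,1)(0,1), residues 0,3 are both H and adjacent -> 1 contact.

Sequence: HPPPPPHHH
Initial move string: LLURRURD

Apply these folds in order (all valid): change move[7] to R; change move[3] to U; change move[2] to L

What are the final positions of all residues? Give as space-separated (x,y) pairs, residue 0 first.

Initial moves: LLURRURD
Fold: move[7]->R => LLURRURR (positions: [(0, 0), (-1, 0), (-2, 0), (-2, 1), (-1, 1), (0, 1), (0, 2), (1, 2), (2, 2)])
Fold: move[3]->U => LLUURURR (positions: [(0, 0), (-1, 0), (-2, 0), (-2, 1), (-2, 2), (-1, 2), (-1, 3), (0, 3), (1, 3)])
Fold: move[2]->L => LLLURURR (positions: [(0, 0), (-1, 0), (-2, 0), (-3, 0), (-3, 1), (-2, 1), (-2, 2), (-1, 2), (0, 2)])

Answer: (0,0) (-1,0) (-2,0) (-3,0) (-3,1) (-2,1) (-2,2) (-1,2) (0,2)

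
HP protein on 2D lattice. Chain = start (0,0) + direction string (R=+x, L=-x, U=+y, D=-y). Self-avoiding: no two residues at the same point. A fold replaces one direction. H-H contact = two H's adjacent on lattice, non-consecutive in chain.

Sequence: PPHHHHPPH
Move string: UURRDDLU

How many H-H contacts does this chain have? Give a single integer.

Answer: 2

Derivation:
Positions: [(0, 0), (0, 1), (0, 2), (1, 2), (2, 2), (2, 1), (2, 0), (1, 0), (1, 1)]
H-H contact: residue 3 @(1,2) - residue 8 @(1, 1)
H-H contact: residue 5 @(2,1) - residue 8 @(1, 1)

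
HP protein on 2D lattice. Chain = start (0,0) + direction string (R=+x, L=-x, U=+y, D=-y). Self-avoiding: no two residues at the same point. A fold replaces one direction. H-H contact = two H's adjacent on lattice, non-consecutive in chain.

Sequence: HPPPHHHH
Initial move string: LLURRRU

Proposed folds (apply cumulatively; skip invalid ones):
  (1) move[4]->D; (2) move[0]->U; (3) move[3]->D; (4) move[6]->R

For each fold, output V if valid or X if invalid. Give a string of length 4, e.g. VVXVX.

Answer: XVXV

Derivation:
Initial: LLURRRU -> [(0, 0), (-1, 0), (-2, 0), (-2, 1), (-1, 1), (0, 1), (1, 1), (1, 2)]
Fold 1: move[4]->D => LLURDRU INVALID (collision), skipped
Fold 2: move[0]->U => ULURRRU VALID
Fold 3: move[3]->D => ULUDRRU INVALID (collision), skipped
Fold 4: move[6]->R => ULURRRR VALID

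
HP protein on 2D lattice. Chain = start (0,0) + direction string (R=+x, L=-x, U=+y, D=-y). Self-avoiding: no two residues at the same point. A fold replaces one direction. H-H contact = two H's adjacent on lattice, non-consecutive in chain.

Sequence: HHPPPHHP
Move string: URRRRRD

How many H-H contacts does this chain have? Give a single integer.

Positions: [(0, 0), (0, 1), (1, 1), (2, 1), (3, 1), (4, 1), (5, 1), (5, 0)]
No H-H contacts found.

Answer: 0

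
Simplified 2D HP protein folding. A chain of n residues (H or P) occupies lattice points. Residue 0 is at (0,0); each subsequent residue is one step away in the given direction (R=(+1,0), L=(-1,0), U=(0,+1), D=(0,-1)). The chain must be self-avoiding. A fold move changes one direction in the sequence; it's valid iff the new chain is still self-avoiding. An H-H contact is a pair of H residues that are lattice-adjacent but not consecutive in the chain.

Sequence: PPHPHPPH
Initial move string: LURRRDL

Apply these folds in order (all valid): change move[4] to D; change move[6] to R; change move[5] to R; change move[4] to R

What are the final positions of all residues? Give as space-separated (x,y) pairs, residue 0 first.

Answer: (0,0) (-1,0) (-1,1) (0,1) (1,1) (2,1) (3,1) (4,1)

Derivation:
Initial moves: LURRRDL
Fold: move[4]->D => LURRDDL (positions: [(0, 0), (-1, 0), (-1, 1), (0, 1), (1, 1), (1, 0), (1, -1), (0, -1)])
Fold: move[6]->R => LURRDDR (positions: [(0, 0), (-1, 0), (-1, 1), (0, 1), (1, 1), (1, 0), (1, -1), (2, -1)])
Fold: move[5]->R => LURRDRR (positions: [(0, 0), (-1, 0), (-1, 1), (0, 1), (1, 1), (1, 0), (2, 0), (3, 0)])
Fold: move[4]->R => LURRRRR (positions: [(0, 0), (-1, 0), (-1, 1), (0, 1), (1, 1), (2, 1), (3, 1), (4, 1)])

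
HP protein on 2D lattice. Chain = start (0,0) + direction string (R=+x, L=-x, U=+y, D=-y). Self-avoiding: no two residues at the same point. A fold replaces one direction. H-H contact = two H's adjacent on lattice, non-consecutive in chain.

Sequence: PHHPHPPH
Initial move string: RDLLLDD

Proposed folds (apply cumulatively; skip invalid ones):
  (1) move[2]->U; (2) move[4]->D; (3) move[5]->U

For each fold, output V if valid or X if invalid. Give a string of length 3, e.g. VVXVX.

Answer: XVX

Derivation:
Initial: RDLLLDD -> [(0, 0), (1, 0), (1, -1), (0, -1), (-1, -1), (-2, -1), (-2, -2), (-2, -3)]
Fold 1: move[2]->U => RDULLDD INVALID (collision), skipped
Fold 2: move[4]->D => RDLLDDD VALID
Fold 3: move[5]->U => RDLLDUD INVALID (collision), skipped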